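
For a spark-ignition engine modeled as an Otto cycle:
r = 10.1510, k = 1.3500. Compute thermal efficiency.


r^(k-1) = 2.2505
eta = 1 - 1/2.2505 = 0.5557 = 55.5653%

55.5653%


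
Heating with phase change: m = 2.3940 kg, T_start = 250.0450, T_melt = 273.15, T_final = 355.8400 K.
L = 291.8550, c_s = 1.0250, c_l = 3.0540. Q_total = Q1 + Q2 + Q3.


Q1 (sensible, solid) = 2.3940 * 1.0250 * 23.1050 = 56.6962 kJ
Q2 (latent) = 2.3940 * 291.8550 = 698.7009 kJ
Q3 (sensible, liquid) = 2.3940 * 3.0540 * 82.6900 = 604.5694 kJ
Q_total = 1359.9665 kJ

1359.9665 kJ


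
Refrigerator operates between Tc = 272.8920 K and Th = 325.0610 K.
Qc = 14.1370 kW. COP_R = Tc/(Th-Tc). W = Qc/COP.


COP = 272.8920 / 52.1690 = 5.2309
W = 14.1370 / 5.2309 = 2.7026 kW

COP = 5.2309, W = 2.7026 kW


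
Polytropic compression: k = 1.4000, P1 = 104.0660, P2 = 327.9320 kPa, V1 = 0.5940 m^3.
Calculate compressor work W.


(k-1)/k = 0.2857
(P2/P1)^exp = 1.3881
W = 3.5000 * 104.0660 * 0.5940 * (1.3881 - 1) = 83.9671 kJ

83.9671 kJ


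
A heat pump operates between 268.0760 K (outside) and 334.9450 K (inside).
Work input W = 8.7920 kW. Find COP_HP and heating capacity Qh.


COP = 334.9450 / 66.8690 = 5.0090
Qh = 5.0090 * 8.7920 = 44.0389 kW

COP = 5.0090, Qh = 44.0389 kW


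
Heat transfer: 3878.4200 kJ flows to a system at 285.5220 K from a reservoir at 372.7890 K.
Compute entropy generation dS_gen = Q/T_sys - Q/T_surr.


dS_sys = 3878.4200/285.5220 = 13.5836 kJ/K
dS_surr = -3878.4200/372.7890 = -10.4038 kJ/K
dS_gen = 13.5836 - 10.4038 = 3.1798 kJ/K (irreversible)

dS_gen = 3.1798 kJ/K, irreversible


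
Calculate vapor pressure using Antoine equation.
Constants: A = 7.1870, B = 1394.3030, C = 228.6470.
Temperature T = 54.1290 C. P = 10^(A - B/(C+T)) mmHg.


C+T = 282.7760
B/(C+T) = 4.9308
log10(P) = 7.1870 - 4.9308 = 2.2562
P = 10^2.2562 = 180.3979 mmHg

180.3979 mmHg


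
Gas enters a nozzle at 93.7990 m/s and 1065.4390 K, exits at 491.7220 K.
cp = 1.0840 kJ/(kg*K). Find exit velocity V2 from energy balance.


dT = 573.7170 K
2*cp*1000*dT = 1243818.4560
V1^2 = 8798.2524
V2 = sqrt(1252616.7084) = 1119.2036 m/s

1119.2036 m/s


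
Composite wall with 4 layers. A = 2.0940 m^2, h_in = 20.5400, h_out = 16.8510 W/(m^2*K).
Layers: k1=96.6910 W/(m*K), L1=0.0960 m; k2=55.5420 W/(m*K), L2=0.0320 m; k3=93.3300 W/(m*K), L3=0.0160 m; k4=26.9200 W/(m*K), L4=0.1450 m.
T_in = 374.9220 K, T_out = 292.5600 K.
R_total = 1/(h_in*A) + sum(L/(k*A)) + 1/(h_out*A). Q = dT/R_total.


R_conv_in = 1/(20.5400*2.0940) = 0.0232
R_1 = 0.0960/(96.6910*2.0940) = 0.0005
R_2 = 0.0320/(55.5420*2.0940) = 0.0003
R_3 = 0.0160/(93.3300*2.0940) = 8.1869e-05
R_4 = 0.1450/(26.9200*2.0940) = 0.0026
R_conv_out = 1/(16.8510*2.0940) = 0.0283
R_total = 0.0550 K/W
Q = 82.3620 / 0.0550 = 1497.6741 W

R_total = 0.0550 K/W, Q = 1497.6741 W


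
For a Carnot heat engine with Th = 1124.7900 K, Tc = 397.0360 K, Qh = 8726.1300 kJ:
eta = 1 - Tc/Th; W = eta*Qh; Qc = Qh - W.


eta = 1 - 397.0360/1124.7900 = 0.6470
W = 0.6470 * 8726.1300 = 5645.9215 kJ
Qc = 8726.1300 - 5645.9215 = 3080.2085 kJ

eta = 64.7013%, W = 5645.9215 kJ, Qc = 3080.2085 kJ


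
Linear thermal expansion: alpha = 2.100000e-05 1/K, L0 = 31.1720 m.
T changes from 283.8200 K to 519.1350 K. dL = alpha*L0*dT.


dT = 235.3150 K
dL = 2.100000e-05 * 31.1720 * 235.3150 = 0.154040 m
L_final = 31.326040 m

dL = 0.154040 m


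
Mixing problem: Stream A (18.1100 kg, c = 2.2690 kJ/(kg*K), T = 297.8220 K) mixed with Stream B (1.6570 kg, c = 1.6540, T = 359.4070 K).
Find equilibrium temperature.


num = 13222.9984
den = 43.8323
Tf = 301.6727 K

301.6727 K


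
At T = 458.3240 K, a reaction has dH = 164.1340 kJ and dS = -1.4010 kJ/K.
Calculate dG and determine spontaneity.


T*dS = 458.3240 * -1.4010 = -642.1119 kJ
dG = 164.1340 + 642.1119 = 806.2459 kJ (non-spontaneous)

dG = 806.2459 kJ, non-spontaneous


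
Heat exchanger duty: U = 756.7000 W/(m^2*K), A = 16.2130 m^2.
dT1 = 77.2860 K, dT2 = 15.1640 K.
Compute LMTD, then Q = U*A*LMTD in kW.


LMTD = 38.1447 K
Q = 756.7000 * 16.2130 * 38.1447 = 467973.3781 W = 467.9734 kW

467.9734 kW


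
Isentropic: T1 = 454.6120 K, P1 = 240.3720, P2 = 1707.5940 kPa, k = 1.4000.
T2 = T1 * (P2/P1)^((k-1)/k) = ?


(k-1)/k = 0.2857
(P2/P1)^exp = 1.7510
T2 = 454.6120 * 1.7510 = 796.0252 K

796.0252 K


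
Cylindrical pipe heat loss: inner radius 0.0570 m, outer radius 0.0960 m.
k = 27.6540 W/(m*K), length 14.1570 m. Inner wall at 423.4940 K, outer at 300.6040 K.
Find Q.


dT = 122.8900 K
ln(ro/ri) = 0.5213
Q = 2*pi*27.6540*14.1570*122.8900 / 0.5213 = 579883.0856 W

579883.0856 W


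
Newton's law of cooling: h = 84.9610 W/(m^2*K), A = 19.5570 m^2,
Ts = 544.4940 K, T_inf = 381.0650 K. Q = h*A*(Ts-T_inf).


dT = 163.4290 K
Q = 84.9610 * 19.5570 * 163.4290 = 271550.7299 W

271550.7299 W


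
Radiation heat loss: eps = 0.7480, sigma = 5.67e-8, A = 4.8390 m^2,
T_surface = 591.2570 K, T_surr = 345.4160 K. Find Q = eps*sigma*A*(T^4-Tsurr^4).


T^4 = 1.2221e+11
Tsurr^4 = 1.4235e+10
Q = 0.7480 * 5.67e-8 * 4.8390 * 1.0797e+11 = 22159.5072 W

22159.5072 W


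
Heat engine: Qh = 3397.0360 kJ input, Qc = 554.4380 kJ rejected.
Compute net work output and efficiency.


W = 3397.0360 - 554.4380 = 2842.5980 kJ
eta = 2842.5980 / 3397.0360 = 0.8368 = 83.6788%

W = 2842.5980 kJ, eta = 83.6788%


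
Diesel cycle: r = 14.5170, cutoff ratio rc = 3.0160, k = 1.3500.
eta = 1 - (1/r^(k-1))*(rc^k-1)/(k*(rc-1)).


r^(k-1) = 2.5507
rc^k = 4.4385
eta = 0.5047 = 50.4684%

50.4684%


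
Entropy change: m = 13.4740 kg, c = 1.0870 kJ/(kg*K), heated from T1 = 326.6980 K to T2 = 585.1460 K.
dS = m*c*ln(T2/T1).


T2/T1 = 1.7911
ln(T2/T1) = 0.5828
dS = 13.4740 * 1.0870 * 0.5828 = 8.5362 kJ/K

8.5362 kJ/K


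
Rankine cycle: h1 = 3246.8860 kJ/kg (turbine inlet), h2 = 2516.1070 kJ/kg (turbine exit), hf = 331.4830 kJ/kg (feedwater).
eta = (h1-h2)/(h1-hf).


W = 730.7790 kJ/kg
Q_in = 2915.4030 kJ/kg
eta = 0.2507 = 25.0661%

eta = 25.0661%


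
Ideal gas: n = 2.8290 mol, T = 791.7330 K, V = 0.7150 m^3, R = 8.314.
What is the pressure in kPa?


P = nRT/V = 2.8290 * 8.314 * 791.7330 / 0.7150
= 18621.8024 / 0.7150 = 26044.4789 Pa = 26.0445 kPa

26.0445 kPa


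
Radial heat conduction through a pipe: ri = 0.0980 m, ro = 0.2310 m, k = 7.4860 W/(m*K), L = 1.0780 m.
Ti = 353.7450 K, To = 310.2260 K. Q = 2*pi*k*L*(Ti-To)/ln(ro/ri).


dT = 43.5190 K
ln(ro/ri) = 0.8575
Q = 2*pi*7.4860*1.0780*43.5190 / 0.8575 = 2573.4660 W

2573.4660 W


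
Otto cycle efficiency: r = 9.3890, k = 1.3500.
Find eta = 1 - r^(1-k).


r^(k-1) = 2.1899
eta = 1 - 1/2.1899 = 0.5434 = 54.3350%

54.3350%


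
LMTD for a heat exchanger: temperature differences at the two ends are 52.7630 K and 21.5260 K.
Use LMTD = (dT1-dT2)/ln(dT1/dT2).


dT1/dT2 = 2.4511
ln(dT1/dT2) = 0.8965
LMTD = 31.2370 / 0.8965 = 34.8414 K

34.8414 K


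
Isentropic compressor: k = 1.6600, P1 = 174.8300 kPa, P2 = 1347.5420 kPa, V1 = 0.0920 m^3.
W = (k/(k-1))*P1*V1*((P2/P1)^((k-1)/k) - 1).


(k-1)/k = 0.3976
(P2/P1)^exp = 2.2523
W = 2.5152 * 174.8300 * 0.0920 * (2.2523 - 1) = 50.6628 kJ

50.6628 kJ


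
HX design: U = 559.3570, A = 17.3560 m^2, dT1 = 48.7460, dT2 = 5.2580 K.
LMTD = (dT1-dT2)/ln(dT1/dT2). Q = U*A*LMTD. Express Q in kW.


LMTD = 19.5287 K
Q = 559.3570 * 17.3560 * 19.5287 = 189588.8613 W = 189.5889 kW

189.5889 kW


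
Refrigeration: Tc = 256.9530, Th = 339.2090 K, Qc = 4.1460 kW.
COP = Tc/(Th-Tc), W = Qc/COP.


COP = 256.9530 / 82.2560 = 3.1238
W = 4.1460 / 3.1238 = 1.3272 kW

COP = 3.1238, W = 1.3272 kW


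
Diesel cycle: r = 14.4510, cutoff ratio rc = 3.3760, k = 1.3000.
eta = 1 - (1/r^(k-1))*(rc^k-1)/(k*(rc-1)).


r^(k-1) = 2.2283
rc^k = 4.8632
eta = 0.4387 = 43.8707%

43.8707%


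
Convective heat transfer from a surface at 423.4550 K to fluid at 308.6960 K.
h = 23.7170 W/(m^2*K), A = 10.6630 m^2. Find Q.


dT = 114.7590 K
Q = 23.7170 * 10.6630 * 114.7590 = 29021.9051 W

29021.9051 W


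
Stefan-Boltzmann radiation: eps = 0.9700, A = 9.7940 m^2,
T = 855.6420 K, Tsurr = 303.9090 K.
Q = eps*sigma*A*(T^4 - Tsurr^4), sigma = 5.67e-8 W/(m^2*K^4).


T^4 = 5.3600e+11
Tsurr^4 = 8.5305e+09
Q = 0.9700 * 5.67e-8 * 9.7940 * 5.2747e+11 = 284129.2168 W

284129.2168 W


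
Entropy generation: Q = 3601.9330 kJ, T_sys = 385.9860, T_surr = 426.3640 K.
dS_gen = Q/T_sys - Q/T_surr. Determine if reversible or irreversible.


dS_sys = 3601.9330/385.9860 = 9.3318 kJ/K
dS_surr = -3601.9330/426.3640 = -8.4480 kJ/K
dS_gen = 9.3318 - 8.4480 = 0.8837 kJ/K (irreversible)

dS_gen = 0.8837 kJ/K, irreversible


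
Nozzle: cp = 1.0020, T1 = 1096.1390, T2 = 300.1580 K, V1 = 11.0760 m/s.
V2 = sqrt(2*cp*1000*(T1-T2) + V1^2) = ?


dT = 795.9810 K
2*cp*1000*dT = 1595145.9240
V1^2 = 122.6778
V2 = sqrt(1595268.6018) = 1263.0394 m/s

1263.0394 m/s


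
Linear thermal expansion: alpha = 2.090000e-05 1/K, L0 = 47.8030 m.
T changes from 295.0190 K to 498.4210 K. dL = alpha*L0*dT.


dT = 203.4020 K
dL = 2.090000e-05 * 47.8030 * 203.4020 = 0.203215 m
L_final = 48.006215 m

dL = 0.203215 m


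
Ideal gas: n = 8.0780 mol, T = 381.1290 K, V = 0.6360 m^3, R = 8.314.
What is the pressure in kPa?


P = nRT/V = 8.0780 * 8.314 * 381.1290 / 0.6360
= 25596.8112 / 0.6360 = 40246.5584 Pa = 40.2466 kPa

40.2466 kPa


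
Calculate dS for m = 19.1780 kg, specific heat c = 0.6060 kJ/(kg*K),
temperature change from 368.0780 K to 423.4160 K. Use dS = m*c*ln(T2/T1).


T2/T1 = 1.1503
ln(T2/T1) = 0.1401
dS = 19.1780 * 0.6060 * 0.1401 = 1.6278 kJ/K

1.6278 kJ/K


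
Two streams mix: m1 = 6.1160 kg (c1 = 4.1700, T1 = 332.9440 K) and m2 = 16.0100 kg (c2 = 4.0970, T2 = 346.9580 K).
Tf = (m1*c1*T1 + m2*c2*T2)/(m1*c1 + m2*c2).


num = 31249.3162
den = 91.0967
Tf = 343.0346 K

343.0346 K


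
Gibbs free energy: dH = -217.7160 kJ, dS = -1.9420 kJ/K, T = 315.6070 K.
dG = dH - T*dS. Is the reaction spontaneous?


T*dS = 315.6070 * -1.9420 = -612.9088 kJ
dG = -217.7160 + 612.9088 = 395.1928 kJ (non-spontaneous)

dG = 395.1928 kJ, non-spontaneous


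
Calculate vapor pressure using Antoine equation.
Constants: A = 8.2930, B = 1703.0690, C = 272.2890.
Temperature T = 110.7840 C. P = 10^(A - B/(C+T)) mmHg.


C+T = 383.0730
B/(C+T) = 4.4458
log10(P) = 8.2930 - 4.4458 = 3.8472
P = 10^3.8472 = 7033.8325 mmHg

7033.8325 mmHg


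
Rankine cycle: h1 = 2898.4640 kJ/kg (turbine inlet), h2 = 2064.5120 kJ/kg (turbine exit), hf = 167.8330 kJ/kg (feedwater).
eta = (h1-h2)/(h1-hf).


W = 833.9520 kJ/kg
Q_in = 2730.6310 kJ/kg
eta = 0.3054 = 30.5406%

eta = 30.5406%


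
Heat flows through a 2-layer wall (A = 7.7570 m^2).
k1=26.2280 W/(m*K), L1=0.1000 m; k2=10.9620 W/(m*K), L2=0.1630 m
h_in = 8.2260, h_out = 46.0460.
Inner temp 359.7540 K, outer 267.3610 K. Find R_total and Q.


R_conv_in = 1/(8.2260*7.7570) = 0.0157
R_1 = 0.1000/(26.2280*7.7570) = 0.0005
R_2 = 0.1630/(10.9620*7.7570) = 0.0019
R_conv_out = 1/(46.0460*7.7570) = 0.0028
R_total = 0.0209 K/W
Q = 92.3930 / 0.0209 = 4424.9715 W

R_total = 0.0209 K/W, Q = 4424.9715 W


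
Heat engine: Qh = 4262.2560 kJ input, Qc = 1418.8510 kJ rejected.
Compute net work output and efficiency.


W = 4262.2560 - 1418.8510 = 2843.4050 kJ
eta = 2843.4050 / 4262.2560 = 0.6671 = 66.7113%

W = 2843.4050 kJ, eta = 66.7113%


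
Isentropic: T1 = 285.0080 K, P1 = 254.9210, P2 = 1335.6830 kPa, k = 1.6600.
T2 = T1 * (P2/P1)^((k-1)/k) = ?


(k-1)/k = 0.3976
(P2/P1)^exp = 1.9319
T2 = 285.0080 * 1.9319 = 550.6085 K

550.6085 K


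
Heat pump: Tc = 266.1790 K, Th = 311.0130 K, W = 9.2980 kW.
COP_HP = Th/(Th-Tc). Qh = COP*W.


COP = 311.0130 / 44.8340 = 6.9370
Qh = 6.9370 * 9.2980 = 64.5001 kW

COP = 6.9370, Qh = 64.5001 kW


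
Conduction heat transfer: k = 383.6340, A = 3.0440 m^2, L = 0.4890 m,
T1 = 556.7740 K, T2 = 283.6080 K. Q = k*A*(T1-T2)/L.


dT = 273.1660 K
Q = 383.6340 * 3.0440 * 273.1660 / 0.4890 = 652348.2810 W

652348.2810 W


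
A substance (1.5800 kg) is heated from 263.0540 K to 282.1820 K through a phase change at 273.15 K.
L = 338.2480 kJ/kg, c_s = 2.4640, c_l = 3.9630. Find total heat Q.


Q1 (sensible, solid) = 1.5800 * 2.4640 * 10.0960 = 39.3049 kJ
Q2 (latent) = 1.5800 * 338.2480 = 534.4318 kJ
Q3 (sensible, liquid) = 1.5800 * 3.9630 * 9.0320 = 56.5542 kJ
Q_total = 630.2910 kJ

630.2910 kJ


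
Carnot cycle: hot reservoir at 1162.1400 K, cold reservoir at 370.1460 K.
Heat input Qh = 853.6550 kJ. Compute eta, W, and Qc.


eta = 1 - 370.1460/1162.1400 = 0.6815
W = 0.6815 * 853.6550 = 581.7626 kJ
Qc = 853.6550 - 581.7626 = 271.8924 kJ

eta = 68.1496%, W = 581.7626 kJ, Qc = 271.8924 kJ


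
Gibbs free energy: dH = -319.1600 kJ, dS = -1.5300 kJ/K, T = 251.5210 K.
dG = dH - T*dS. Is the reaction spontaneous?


T*dS = 251.5210 * -1.5300 = -384.8271 kJ
dG = -319.1600 + 384.8271 = 65.6671 kJ (non-spontaneous)

dG = 65.6671 kJ, non-spontaneous


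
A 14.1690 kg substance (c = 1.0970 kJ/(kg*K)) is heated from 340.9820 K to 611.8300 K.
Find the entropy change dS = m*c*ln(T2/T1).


T2/T1 = 1.7943
ln(T2/T1) = 0.5846
dS = 14.1690 * 1.0970 * 0.5846 = 9.0871 kJ/K

9.0871 kJ/K


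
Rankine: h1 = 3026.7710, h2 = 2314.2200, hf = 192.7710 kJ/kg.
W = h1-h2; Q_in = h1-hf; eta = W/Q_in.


W = 712.5510 kJ/kg
Q_in = 2834.0000 kJ/kg
eta = 0.2514 = 25.1429%

eta = 25.1429%


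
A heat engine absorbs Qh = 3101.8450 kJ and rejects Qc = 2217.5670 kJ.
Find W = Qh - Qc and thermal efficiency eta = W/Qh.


W = 3101.8450 - 2217.5670 = 884.2780 kJ
eta = 884.2780 / 3101.8450 = 0.2851 = 28.5081%

W = 884.2780 kJ, eta = 28.5081%


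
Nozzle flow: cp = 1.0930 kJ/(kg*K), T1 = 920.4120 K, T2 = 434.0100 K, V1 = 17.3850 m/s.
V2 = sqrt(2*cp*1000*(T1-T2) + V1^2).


dT = 486.4020 K
2*cp*1000*dT = 1063274.7720
V1^2 = 302.2382
V2 = sqrt(1063577.0102) = 1031.2987 m/s

1031.2987 m/s


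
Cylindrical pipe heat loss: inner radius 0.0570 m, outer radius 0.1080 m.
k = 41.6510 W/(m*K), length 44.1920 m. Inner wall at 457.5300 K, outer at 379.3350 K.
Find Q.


dT = 78.1950 K
ln(ro/ri) = 0.6391
Q = 2*pi*41.6510*44.1920*78.1950 / 0.6391 = 1415053.1200 W

1415053.1200 W


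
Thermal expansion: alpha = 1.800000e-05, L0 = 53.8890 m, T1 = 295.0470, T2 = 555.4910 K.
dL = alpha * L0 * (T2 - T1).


dT = 260.4440 K
dL = 1.800000e-05 * 53.8890 * 260.4440 = 0.252631 m
L_final = 54.141631 m

dL = 0.252631 m


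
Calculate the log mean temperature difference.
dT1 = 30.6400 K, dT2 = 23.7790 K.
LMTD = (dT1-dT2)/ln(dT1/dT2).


dT1/dT2 = 1.2885
ln(dT1/dT2) = 0.2535
LMTD = 6.8610 / 0.2535 = 27.0647 K

27.0647 K


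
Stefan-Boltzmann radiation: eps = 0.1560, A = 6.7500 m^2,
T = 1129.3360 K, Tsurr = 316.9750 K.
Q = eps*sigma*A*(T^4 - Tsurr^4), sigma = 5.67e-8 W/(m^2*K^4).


T^4 = 1.6266e+12
Tsurr^4 = 1.0095e+10
Q = 0.1560 * 5.67e-8 * 6.7500 * 1.6165e+12 = 96516.2674 W

96516.2674 W


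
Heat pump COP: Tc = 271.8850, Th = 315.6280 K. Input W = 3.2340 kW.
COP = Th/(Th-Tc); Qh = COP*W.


COP = 315.6280 / 43.7430 = 7.2155
Qh = 7.2155 * 3.2340 = 23.3350 kW

COP = 7.2155, Qh = 23.3350 kW


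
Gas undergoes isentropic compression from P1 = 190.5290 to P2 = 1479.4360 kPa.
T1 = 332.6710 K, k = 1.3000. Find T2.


(k-1)/k = 0.2308
(P2/P1)^exp = 1.6048
T2 = 332.6710 * 1.6048 = 533.8641 K

533.8641 K


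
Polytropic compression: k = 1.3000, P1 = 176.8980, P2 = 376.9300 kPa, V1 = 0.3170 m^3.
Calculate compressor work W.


(k-1)/k = 0.2308
(P2/P1)^exp = 1.1907
W = 4.3333 * 176.8980 * 0.3170 * (1.1907 - 1) = 46.3493 kJ

46.3493 kJ


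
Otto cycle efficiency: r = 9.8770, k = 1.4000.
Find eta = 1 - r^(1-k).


r^(k-1) = 2.4995
eta = 1 - 1/2.4995 = 0.5999 = 59.9917%

59.9917%


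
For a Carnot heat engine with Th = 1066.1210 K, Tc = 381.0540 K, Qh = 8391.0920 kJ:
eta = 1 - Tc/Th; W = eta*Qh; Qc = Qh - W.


eta = 1 - 381.0540/1066.1210 = 0.6426
W = 0.6426 * 8391.0920 = 5391.9398 kJ
Qc = 8391.0920 - 5391.9398 = 2999.1522 kJ

eta = 64.2579%, W = 5391.9398 kJ, Qc = 2999.1522 kJ


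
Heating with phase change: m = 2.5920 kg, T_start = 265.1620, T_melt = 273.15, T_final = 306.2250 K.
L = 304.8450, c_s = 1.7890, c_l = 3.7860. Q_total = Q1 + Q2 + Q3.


Q1 (sensible, solid) = 2.5920 * 1.7890 * 7.9880 = 37.0411 kJ
Q2 (latent) = 2.5920 * 304.8450 = 790.1582 kJ
Q3 (sensible, liquid) = 2.5920 * 3.7860 * 33.0750 = 324.5753 kJ
Q_total = 1151.7746 kJ

1151.7746 kJ


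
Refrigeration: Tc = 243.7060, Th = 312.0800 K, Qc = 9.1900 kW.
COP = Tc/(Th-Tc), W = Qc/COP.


COP = 243.7060 / 68.3740 = 3.5643
W = 9.1900 / 3.5643 = 2.5783 kW

COP = 3.5643, W = 2.5783 kW


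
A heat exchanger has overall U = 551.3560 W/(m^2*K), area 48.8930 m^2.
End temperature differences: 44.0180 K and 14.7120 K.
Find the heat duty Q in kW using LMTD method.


LMTD = 26.7406 K
Q = 551.3560 * 48.8930 * 26.7406 = 720859.2542 W = 720.8593 kW

720.8593 kW


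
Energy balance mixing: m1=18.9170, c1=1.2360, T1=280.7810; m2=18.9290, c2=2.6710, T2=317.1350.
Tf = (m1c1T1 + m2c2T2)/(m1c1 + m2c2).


num = 22599.1986
den = 73.9408
Tf = 305.6392 K

305.6392 K


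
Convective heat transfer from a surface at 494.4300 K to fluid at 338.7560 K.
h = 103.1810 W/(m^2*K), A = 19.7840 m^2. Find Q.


dT = 155.6740 K
Q = 103.1810 * 19.7840 * 155.6740 = 317782.4585 W

317782.4585 W


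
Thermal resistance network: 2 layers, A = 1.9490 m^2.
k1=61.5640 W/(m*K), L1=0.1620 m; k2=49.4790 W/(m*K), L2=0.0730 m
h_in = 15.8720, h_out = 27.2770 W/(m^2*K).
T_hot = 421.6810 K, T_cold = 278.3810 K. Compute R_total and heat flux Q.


R_conv_in = 1/(15.8720*1.9490) = 0.0323
R_1 = 0.1620/(61.5640*1.9490) = 0.0014
R_2 = 0.0730/(49.4790*1.9490) = 0.0008
R_conv_out = 1/(27.2770*1.9490) = 0.0188
R_total = 0.0532 K/W
Q = 143.3000 / 0.0532 = 2691.4043 W

R_total = 0.0532 K/W, Q = 2691.4043 W


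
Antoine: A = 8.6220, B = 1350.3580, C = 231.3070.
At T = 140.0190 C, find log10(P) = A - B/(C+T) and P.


C+T = 371.3260
B/(C+T) = 3.6366
log10(P) = 8.6220 - 3.6366 = 4.9854
P = 10^4.9854 = 96697.7820 mmHg

96697.7820 mmHg


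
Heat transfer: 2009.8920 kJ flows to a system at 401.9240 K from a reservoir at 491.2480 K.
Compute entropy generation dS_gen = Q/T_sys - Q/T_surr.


dS_sys = 2009.8920/401.9240 = 5.0007 kJ/K
dS_surr = -2009.8920/491.2480 = -4.0914 kJ/K
dS_gen = 5.0007 - 4.0914 = 0.9093 kJ/K (irreversible)

dS_gen = 0.9093 kJ/K, irreversible


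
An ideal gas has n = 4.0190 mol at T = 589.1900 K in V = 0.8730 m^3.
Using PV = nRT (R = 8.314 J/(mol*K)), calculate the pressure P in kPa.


P = nRT/V = 4.0190 * 8.314 * 589.1900 / 0.8730
= 19687.1746 / 0.8730 = 22551.1737 Pa = 22.5512 kPa

22.5512 kPa


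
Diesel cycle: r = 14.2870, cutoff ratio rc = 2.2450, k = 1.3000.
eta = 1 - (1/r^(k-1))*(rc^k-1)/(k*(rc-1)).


r^(k-1) = 2.2207
rc^k = 2.8614
eta = 0.4821 = 48.2097%

48.2097%


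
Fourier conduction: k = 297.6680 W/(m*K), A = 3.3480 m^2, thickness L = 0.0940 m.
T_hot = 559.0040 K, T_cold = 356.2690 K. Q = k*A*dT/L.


dT = 202.7350 K
Q = 297.6680 * 3.3480 * 202.7350 / 0.0940 = 2149406.0978 W

2149406.0978 W


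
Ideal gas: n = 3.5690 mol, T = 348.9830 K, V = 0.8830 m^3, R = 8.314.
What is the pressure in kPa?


P = nRT/V = 3.5690 * 8.314 * 348.9830 / 0.8830
= 10355.2560 / 0.8830 = 11727.3567 Pa = 11.7274 kPa

11.7274 kPa


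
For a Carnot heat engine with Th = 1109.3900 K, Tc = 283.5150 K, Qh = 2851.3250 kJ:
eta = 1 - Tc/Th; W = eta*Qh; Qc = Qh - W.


eta = 1 - 283.5150/1109.3900 = 0.7444
W = 0.7444 * 2851.3250 = 2122.6422 kJ
Qc = 2851.3250 - 2122.6422 = 728.6828 kJ

eta = 74.4441%, W = 2122.6422 kJ, Qc = 728.6828 kJ


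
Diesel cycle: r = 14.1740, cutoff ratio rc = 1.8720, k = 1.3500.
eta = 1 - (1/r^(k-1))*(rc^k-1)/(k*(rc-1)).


r^(k-1) = 2.5294
rc^k = 2.3314
eta = 0.5529 = 55.2875%

55.2875%


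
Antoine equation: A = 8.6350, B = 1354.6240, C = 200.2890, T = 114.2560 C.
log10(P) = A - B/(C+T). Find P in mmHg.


C+T = 314.5450
B/(C+T) = 4.3066
log10(P) = 8.6350 - 4.3066 = 4.3284
P = 10^4.3284 = 21300.2982 mmHg

21300.2982 mmHg


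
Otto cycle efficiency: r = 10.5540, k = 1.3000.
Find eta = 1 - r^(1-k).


r^(k-1) = 2.0278
eta = 1 - 1/2.0278 = 0.5069 = 50.6855%

50.6855%


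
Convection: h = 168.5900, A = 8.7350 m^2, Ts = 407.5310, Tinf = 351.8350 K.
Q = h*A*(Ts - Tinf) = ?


dT = 55.6960 K
Q = 168.5900 * 8.7350 * 55.6960 = 82019.8038 W

82019.8038 W


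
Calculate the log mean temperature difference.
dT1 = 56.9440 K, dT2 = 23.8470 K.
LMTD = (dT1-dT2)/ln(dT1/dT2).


dT1/dT2 = 2.3879
ln(dT1/dT2) = 0.8704
LMTD = 33.0970 / 0.8704 = 38.0246 K

38.0246 K


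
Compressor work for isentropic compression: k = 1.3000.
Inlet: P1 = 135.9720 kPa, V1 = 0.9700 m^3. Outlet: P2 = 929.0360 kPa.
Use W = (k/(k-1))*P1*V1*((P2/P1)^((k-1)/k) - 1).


(k-1)/k = 0.2308
(P2/P1)^exp = 1.5581
W = 4.3333 * 135.9720 * 0.9700 * (1.5581 - 1) = 318.9756 kJ

318.9756 kJ


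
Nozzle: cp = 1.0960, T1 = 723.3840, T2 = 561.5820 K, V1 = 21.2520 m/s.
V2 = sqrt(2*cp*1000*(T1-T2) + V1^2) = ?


dT = 161.8020 K
2*cp*1000*dT = 354669.9840
V1^2 = 451.6475
V2 = sqrt(355121.6315) = 595.9208 m/s

595.9208 m/s


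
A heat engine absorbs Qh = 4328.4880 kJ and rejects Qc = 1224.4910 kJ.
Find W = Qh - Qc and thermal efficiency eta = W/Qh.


W = 4328.4880 - 1224.4910 = 3103.9970 kJ
eta = 3103.9970 / 4328.4880 = 0.7171 = 71.7109%

W = 3103.9970 kJ, eta = 71.7109%


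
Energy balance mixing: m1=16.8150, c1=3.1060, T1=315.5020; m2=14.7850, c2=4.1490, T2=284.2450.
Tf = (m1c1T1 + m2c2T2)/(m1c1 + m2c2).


num = 33914.2771
den = 113.5704
Tf = 298.6191 K

298.6191 K


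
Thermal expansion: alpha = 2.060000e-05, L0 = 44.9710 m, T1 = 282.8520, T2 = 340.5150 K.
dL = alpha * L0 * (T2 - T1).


dT = 57.6630 K
dL = 2.060000e-05 * 44.9710 * 57.6630 = 0.053419 m
L_final = 45.024419 m

dL = 0.053419 m


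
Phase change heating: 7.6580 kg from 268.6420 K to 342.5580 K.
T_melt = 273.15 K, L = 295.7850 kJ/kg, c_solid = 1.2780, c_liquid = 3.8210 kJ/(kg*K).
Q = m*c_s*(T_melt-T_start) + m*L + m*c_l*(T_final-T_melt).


Q1 (sensible, solid) = 7.6580 * 1.2780 * 4.5080 = 44.1195 kJ
Q2 (latent) = 7.6580 * 295.7850 = 2265.1215 kJ
Q3 (sensible, liquid) = 7.6580 * 3.8210 * 69.4080 = 2030.9626 kJ
Q_total = 4340.2036 kJ

4340.2036 kJ


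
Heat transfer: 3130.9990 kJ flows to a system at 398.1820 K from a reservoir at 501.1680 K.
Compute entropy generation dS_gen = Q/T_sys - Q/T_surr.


dS_sys = 3130.9990/398.1820 = 7.8632 kJ/K
dS_surr = -3130.9990/501.1680 = -6.2474 kJ/K
dS_gen = 7.8632 - 6.2474 = 1.6158 kJ/K (irreversible)

dS_gen = 1.6158 kJ/K, irreversible


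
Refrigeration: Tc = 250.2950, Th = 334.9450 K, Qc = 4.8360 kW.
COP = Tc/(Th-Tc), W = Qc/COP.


COP = 250.2950 / 84.6500 = 2.9568
W = 4.8360 / 2.9568 = 1.6355 kW

COP = 2.9568, W = 1.6355 kW


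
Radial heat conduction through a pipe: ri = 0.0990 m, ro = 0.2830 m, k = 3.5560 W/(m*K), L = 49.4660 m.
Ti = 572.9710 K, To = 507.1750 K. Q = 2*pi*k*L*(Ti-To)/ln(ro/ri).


dT = 65.7960 K
ln(ro/ri) = 1.0503
Q = 2*pi*3.5560*49.4660*65.7960 / 1.0503 = 69234.6269 W

69234.6269 W


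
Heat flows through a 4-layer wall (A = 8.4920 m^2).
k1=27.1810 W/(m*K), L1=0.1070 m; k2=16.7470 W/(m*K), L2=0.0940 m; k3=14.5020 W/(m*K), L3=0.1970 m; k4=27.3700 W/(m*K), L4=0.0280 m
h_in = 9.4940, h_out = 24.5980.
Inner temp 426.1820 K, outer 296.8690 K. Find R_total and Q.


R_conv_in = 1/(9.4940*8.4920) = 0.0124
R_1 = 0.1070/(27.1810*8.4920) = 0.0005
R_2 = 0.0940/(16.7470*8.4920) = 0.0007
R_3 = 0.1970/(14.5020*8.4920) = 0.0016
R_4 = 0.0280/(27.3700*8.4920) = 0.0001
R_conv_out = 1/(24.5980*8.4920) = 0.0048
R_total = 0.0200 K/W
Q = 129.3130 / 0.0200 = 6454.2394 W

R_total = 0.0200 K/W, Q = 6454.2394 W


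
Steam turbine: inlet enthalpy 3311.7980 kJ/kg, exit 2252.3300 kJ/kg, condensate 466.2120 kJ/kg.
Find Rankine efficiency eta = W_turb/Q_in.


W = 1059.4680 kJ/kg
Q_in = 2845.5860 kJ/kg
eta = 0.3723 = 37.2320%

eta = 37.2320%


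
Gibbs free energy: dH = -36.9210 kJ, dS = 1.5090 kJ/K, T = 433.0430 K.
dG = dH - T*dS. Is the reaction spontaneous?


T*dS = 433.0430 * 1.5090 = 653.4619 kJ
dG = -36.9210 - 653.4619 = -690.3829 kJ (spontaneous)

dG = -690.3829 kJ, spontaneous


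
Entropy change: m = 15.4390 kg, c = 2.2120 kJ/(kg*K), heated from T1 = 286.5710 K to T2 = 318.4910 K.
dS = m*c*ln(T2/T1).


T2/T1 = 1.1114
ln(T2/T1) = 0.1056
dS = 15.4390 * 2.2120 * 0.1056 = 3.6066 kJ/K

3.6066 kJ/K


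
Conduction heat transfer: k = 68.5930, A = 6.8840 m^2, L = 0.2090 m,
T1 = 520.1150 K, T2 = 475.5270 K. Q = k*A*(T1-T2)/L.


dT = 44.5880 K
Q = 68.5930 * 6.8840 * 44.5880 / 0.2090 = 100737.7776 W

100737.7776 W


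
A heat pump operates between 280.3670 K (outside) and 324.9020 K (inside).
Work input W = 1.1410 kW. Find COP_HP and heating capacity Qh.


COP = 324.9020 / 44.5350 = 7.2954
Qh = 7.2954 * 1.1410 = 8.3241 kW

COP = 7.2954, Qh = 8.3241 kW


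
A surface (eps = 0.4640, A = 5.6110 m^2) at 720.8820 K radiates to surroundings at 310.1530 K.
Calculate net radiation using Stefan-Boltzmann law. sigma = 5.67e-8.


T^4 = 2.7006e+11
Tsurr^4 = 9.2535e+09
Q = 0.4640 * 5.67e-8 * 5.6110 * 2.6080e+11 = 38499.5923 W

38499.5923 W


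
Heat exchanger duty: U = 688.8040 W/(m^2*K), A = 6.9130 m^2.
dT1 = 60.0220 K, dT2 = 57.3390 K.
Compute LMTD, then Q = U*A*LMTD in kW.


LMTD = 58.6703 K
Q = 688.8040 * 6.9130 * 58.6703 = 279370.3729 W = 279.3704 kW

279.3704 kW


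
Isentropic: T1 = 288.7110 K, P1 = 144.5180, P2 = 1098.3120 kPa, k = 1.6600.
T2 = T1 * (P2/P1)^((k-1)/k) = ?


(k-1)/k = 0.3976
(P2/P1)^exp = 2.2397
T2 = 288.7110 * 2.2397 = 646.6398 K

646.6398 K


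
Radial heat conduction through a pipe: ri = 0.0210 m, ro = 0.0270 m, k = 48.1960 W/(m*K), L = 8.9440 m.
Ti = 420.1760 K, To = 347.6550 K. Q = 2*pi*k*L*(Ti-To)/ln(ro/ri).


dT = 72.5210 K
ln(ro/ri) = 0.2513
Q = 2*pi*48.1960*8.9440*72.5210 / 0.2513 = 781572.0425 W

781572.0425 W


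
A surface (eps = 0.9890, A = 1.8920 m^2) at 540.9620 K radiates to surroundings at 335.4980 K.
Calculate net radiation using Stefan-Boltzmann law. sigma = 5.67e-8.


T^4 = 8.5638e+10
Tsurr^4 = 1.2670e+10
Q = 0.9890 * 5.67e-8 * 1.8920 * 7.2969e+10 = 7741.7023 W

7741.7023 W


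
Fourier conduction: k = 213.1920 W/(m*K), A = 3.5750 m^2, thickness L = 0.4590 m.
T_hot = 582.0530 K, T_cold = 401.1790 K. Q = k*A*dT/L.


dT = 180.8740 K
Q = 213.1920 * 3.5750 * 180.8740 / 0.4590 = 300338.0851 W

300338.0851 W


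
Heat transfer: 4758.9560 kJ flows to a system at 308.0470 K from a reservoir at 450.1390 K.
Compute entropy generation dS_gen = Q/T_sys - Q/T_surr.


dS_sys = 4758.9560/308.0470 = 15.4488 kJ/K
dS_surr = -4758.9560/450.1390 = -10.5722 kJ/K
dS_gen = 15.4488 - 10.5722 = 4.8766 kJ/K (irreversible)

dS_gen = 4.8766 kJ/K, irreversible


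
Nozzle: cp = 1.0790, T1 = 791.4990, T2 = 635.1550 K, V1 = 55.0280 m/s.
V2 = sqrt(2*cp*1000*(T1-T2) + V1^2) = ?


dT = 156.3440 K
2*cp*1000*dT = 337390.3520
V1^2 = 3028.0808
V2 = sqrt(340418.4328) = 583.4539 m/s

583.4539 m/s


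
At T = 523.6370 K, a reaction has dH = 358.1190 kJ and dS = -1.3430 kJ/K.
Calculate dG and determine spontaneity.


T*dS = 523.6370 * -1.3430 = -703.2445 kJ
dG = 358.1190 + 703.2445 = 1061.3635 kJ (non-spontaneous)

dG = 1061.3635 kJ, non-spontaneous


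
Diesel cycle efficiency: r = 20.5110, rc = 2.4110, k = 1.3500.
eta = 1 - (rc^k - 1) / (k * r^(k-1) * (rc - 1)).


r^(k-1) = 2.8787
rc^k = 3.2807
eta = 0.5841 = 58.4078%

58.4078%


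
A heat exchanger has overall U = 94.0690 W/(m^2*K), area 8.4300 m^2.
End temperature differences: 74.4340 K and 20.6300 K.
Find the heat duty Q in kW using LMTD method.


LMTD = 41.9306 K
Q = 94.0690 * 8.4300 * 41.9306 = 33251.0721 W = 33.2511 kW

33.2511 kW


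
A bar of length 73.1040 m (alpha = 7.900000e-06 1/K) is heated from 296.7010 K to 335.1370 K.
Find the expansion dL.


dT = 38.4360 K
dL = 7.900000e-06 * 73.1040 * 38.4360 = 0.022198 m
L_final = 73.126198 m

dL = 0.022198 m


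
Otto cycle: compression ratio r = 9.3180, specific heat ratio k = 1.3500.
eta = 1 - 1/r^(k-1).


r^(k-1) = 2.1841
eta = 1 - 1/2.1841 = 0.5421 = 54.2135%

54.2135%


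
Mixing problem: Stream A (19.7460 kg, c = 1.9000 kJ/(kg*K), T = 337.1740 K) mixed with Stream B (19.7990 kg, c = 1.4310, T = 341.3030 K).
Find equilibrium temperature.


num = 22319.8144
den = 65.8498
Tf = 338.9505 K

338.9505 K


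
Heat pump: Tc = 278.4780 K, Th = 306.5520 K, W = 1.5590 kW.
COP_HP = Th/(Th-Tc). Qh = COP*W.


COP = 306.5520 / 28.0740 = 10.9194
Qh = 10.9194 * 1.5590 = 17.0234 kW

COP = 10.9194, Qh = 17.0234 kW


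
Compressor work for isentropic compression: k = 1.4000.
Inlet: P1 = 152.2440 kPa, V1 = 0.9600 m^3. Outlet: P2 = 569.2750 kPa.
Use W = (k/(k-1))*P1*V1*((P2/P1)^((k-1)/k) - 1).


(k-1)/k = 0.2857
(P2/P1)^exp = 1.4576
W = 3.5000 * 152.2440 * 0.9600 * (1.4576 - 1) = 234.1040 kJ

234.1040 kJ


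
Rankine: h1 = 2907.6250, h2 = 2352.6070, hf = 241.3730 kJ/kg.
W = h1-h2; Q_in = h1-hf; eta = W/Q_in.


W = 555.0180 kJ/kg
Q_in = 2666.2520 kJ/kg
eta = 0.2082 = 20.8164%

eta = 20.8164%


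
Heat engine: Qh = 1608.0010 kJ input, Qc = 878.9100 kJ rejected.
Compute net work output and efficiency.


W = 1608.0010 - 878.9100 = 729.0910 kJ
eta = 729.0910 / 1608.0010 = 0.4534 = 45.3415%

W = 729.0910 kJ, eta = 45.3415%


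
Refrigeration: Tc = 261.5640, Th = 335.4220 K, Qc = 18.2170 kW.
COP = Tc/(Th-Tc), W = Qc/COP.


COP = 261.5640 / 73.8580 = 3.5414
W = 18.2170 / 3.5414 = 5.1439 kW

COP = 3.5414, W = 5.1439 kW


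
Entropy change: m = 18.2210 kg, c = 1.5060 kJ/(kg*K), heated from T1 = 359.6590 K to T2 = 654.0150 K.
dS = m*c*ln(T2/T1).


T2/T1 = 1.8184
ln(T2/T1) = 0.5980
dS = 18.2210 * 1.5060 * 0.5980 = 16.4089 kJ/K

16.4089 kJ/K


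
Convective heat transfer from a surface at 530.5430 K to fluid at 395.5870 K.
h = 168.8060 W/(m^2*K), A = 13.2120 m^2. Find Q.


dT = 134.9560 K
Q = 168.8060 * 13.2120 * 134.9560 = 300987.6261 W

300987.6261 W


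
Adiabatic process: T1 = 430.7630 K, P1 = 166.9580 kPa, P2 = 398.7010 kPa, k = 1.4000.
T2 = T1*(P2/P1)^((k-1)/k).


(k-1)/k = 0.2857
(P2/P1)^exp = 1.2824
T2 = 430.7630 * 1.2824 = 552.3951 K

552.3951 K


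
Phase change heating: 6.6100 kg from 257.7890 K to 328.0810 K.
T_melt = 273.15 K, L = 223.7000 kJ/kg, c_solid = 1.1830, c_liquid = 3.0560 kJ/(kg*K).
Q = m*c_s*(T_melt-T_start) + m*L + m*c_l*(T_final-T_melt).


Q1 (sensible, solid) = 6.6100 * 1.1830 * 15.3610 = 120.1173 kJ
Q2 (latent) = 6.6100 * 223.7000 = 1478.6570 kJ
Q3 (sensible, liquid) = 6.6100 * 3.0560 * 54.9310 = 1109.6150 kJ
Q_total = 2708.3893 kJ

2708.3893 kJ


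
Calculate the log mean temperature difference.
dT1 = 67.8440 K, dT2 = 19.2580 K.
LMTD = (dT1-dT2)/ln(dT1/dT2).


dT1/dT2 = 3.5229
ln(dT1/dT2) = 1.2593
LMTD = 48.5860 / 1.2593 = 38.5822 K

38.5822 K


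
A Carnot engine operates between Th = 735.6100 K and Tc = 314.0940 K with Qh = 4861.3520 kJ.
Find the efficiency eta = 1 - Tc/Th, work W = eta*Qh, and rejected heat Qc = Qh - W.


eta = 1 - 314.0940/735.6100 = 0.5730
W = 0.5730 * 4861.3520 = 2785.6305 kJ
Qc = 4861.3520 - 2785.6305 = 2075.7215 kJ

eta = 57.3016%, W = 2785.6305 kJ, Qc = 2075.7215 kJ


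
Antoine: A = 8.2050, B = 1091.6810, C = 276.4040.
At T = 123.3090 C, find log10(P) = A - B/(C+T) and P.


C+T = 399.7130
B/(C+T) = 2.7312
log10(P) = 8.2050 - 2.7312 = 5.4738
P = 10^5.4738 = 297740.4848 mmHg

297740.4848 mmHg


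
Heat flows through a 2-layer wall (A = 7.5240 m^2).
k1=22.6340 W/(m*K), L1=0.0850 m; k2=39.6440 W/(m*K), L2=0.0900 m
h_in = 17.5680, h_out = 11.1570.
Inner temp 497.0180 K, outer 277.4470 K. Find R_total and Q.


R_conv_in = 1/(17.5680*7.5240) = 0.0076
R_1 = 0.0850/(22.6340*7.5240) = 0.0005
R_2 = 0.0900/(39.6440*7.5240) = 0.0003
R_conv_out = 1/(11.1570*7.5240) = 0.0119
R_total = 0.0203 K/W
Q = 219.5710 / 0.0203 = 10827.6535 W

R_total = 0.0203 K/W, Q = 10827.6535 W


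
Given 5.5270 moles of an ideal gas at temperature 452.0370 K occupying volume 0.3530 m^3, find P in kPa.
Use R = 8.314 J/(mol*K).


P = nRT/V = 5.5270 * 8.314 * 452.0370 / 0.3530
= 20771.7683 / 0.3530 = 58843.5361 Pa = 58.8435 kPa

58.8435 kPa


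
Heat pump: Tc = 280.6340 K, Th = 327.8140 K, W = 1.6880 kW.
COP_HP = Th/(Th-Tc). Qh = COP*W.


COP = 327.8140 / 47.1800 = 6.9482
Qh = 6.9482 * 1.6880 = 11.7285 kW

COP = 6.9482, Qh = 11.7285 kW


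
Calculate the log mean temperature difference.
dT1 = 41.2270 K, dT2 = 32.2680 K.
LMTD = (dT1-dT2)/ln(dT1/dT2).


dT1/dT2 = 1.2776
ln(dT1/dT2) = 0.2450
LMTD = 8.9590 / 0.2450 = 36.5648 K

36.5648 K


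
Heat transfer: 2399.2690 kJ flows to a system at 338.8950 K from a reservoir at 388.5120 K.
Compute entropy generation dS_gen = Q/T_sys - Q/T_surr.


dS_sys = 2399.2690/338.8950 = 7.0797 kJ/K
dS_surr = -2399.2690/388.5120 = -6.1755 kJ/K
dS_gen = 7.0797 - 6.1755 = 0.9041 kJ/K (irreversible)

dS_gen = 0.9041 kJ/K, irreversible


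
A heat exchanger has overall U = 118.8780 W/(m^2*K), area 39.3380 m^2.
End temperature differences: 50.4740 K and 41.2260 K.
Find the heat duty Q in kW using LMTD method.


LMTD = 45.6941 K
Q = 118.8780 * 39.3380 * 45.6941 = 213685.0779 W = 213.6851 kW

213.6851 kW


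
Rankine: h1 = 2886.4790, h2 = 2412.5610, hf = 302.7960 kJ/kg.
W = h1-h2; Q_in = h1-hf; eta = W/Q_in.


W = 473.9180 kJ/kg
Q_in = 2583.6830 kJ/kg
eta = 0.1834 = 18.3427%

eta = 18.3427%


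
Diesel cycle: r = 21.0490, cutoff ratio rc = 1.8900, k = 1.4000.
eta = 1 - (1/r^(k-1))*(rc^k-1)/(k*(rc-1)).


r^(k-1) = 3.3829
rc^k = 2.4381
eta = 0.6588 = 65.8831%

65.8831%


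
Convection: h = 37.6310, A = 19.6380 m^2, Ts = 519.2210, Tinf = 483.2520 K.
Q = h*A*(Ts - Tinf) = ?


dT = 35.9690 K
Q = 37.6310 * 19.6380 * 35.9690 = 26581.0039 W

26581.0039 W


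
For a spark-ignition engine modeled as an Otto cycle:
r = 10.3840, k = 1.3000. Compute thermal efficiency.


r^(k-1) = 2.0179
eta = 1 - 1/2.0179 = 0.5044 = 50.4446%

50.4446%


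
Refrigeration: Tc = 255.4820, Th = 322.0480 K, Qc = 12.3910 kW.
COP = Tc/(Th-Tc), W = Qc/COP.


COP = 255.4820 / 66.5660 = 3.8380
W = 12.3910 / 3.8380 = 3.2285 kW

COP = 3.8380, W = 3.2285 kW


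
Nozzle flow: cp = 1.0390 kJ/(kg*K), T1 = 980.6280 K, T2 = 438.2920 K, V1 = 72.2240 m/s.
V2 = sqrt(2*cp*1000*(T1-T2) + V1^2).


dT = 542.3360 K
2*cp*1000*dT = 1126974.2080
V1^2 = 5216.3062
V2 = sqrt(1132190.5142) = 1064.0444 m/s

1064.0444 m/s


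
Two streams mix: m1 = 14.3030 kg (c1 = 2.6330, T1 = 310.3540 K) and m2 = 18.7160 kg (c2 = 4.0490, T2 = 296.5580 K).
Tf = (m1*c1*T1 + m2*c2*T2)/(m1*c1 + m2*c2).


num = 34161.3560
den = 113.4409
Tf = 301.1380 K

301.1380 K


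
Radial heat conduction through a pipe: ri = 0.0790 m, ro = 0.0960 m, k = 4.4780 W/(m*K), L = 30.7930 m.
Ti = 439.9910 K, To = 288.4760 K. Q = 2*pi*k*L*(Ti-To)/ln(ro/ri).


dT = 151.5150 K
ln(ro/ri) = 0.1949
Q = 2*pi*4.4780*30.7930*151.5150 / 0.1949 = 673533.1803 W

673533.1803 W


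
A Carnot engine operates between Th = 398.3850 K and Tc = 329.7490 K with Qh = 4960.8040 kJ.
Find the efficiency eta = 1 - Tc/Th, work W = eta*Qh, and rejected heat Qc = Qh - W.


eta = 1 - 329.7490/398.3850 = 0.1723
W = 0.1723 * 4960.8040 = 854.6751 kJ
Qc = 4960.8040 - 854.6751 = 4106.1289 kJ

eta = 17.2286%, W = 854.6751 kJ, Qc = 4106.1289 kJ


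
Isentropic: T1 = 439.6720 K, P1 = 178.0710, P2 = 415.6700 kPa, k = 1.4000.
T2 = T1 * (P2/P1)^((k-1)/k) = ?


(k-1)/k = 0.2857
(P2/P1)^exp = 1.2741
T2 = 439.6720 * 1.2741 = 560.1652 K

560.1652 K


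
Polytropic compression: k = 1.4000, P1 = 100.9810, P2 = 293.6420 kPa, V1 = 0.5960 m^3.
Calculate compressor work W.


(k-1)/k = 0.2857
(P2/P1)^exp = 1.3566
W = 3.5000 * 100.9810 * 0.5960 * (1.3566 - 1) = 75.1160 kJ

75.1160 kJ


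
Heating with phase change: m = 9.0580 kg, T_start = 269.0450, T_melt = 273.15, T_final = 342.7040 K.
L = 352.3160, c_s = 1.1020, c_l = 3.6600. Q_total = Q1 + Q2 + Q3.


Q1 (sensible, solid) = 9.0580 * 1.1020 * 4.1050 = 40.9758 kJ
Q2 (latent) = 9.0580 * 352.3160 = 3191.2783 kJ
Q3 (sensible, liquid) = 9.0580 * 3.6600 * 69.5540 = 2305.8737 kJ
Q_total = 5538.1278 kJ

5538.1278 kJ


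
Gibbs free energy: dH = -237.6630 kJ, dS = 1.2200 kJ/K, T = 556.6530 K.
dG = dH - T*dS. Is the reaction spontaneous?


T*dS = 556.6530 * 1.2200 = 679.1167 kJ
dG = -237.6630 - 679.1167 = -916.7797 kJ (spontaneous)

dG = -916.7797 kJ, spontaneous


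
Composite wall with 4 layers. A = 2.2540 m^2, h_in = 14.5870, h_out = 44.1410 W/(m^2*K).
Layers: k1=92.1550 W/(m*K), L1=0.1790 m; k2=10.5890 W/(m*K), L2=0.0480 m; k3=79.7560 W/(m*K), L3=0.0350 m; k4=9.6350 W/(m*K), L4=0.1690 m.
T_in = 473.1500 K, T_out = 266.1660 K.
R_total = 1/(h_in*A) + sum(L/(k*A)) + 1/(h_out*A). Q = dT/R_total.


R_conv_in = 1/(14.5870*2.2540) = 0.0304
R_1 = 0.1790/(92.1550*2.2540) = 0.0009
R_2 = 0.0480/(10.5890*2.2540) = 0.0020
R_3 = 0.0350/(79.7560*2.2540) = 0.0002
R_4 = 0.1690/(9.6350*2.2540) = 0.0078
R_conv_out = 1/(44.1410*2.2540) = 0.0101
R_total = 0.0513 K/W
Q = 206.9840 / 0.0513 = 4033.6209 W

R_total = 0.0513 K/W, Q = 4033.6209 W


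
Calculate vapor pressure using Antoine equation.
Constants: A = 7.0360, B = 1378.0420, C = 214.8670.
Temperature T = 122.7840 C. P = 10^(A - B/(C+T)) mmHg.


C+T = 337.6510
B/(C+T) = 4.0813
log10(P) = 7.0360 - 4.0813 = 2.9547
P = 10^2.9547 = 901.0286 mmHg

901.0286 mmHg


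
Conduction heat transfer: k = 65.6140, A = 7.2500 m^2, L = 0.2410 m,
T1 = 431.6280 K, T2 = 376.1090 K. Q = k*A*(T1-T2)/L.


dT = 55.5190 K
Q = 65.6140 * 7.2500 * 55.5190 / 0.2410 = 109587.0190 W

109587.0190 W


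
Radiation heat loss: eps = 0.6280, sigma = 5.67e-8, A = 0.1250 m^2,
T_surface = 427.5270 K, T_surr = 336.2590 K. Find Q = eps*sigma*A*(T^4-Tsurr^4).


T^4 = 3.3408e+10
Tsurr^4 = 1.2785e+10
Q = 0.6280 * 5.67e-8 * 0.1250 * 2.0623e+10 = 91.7939 W

91.7939 W


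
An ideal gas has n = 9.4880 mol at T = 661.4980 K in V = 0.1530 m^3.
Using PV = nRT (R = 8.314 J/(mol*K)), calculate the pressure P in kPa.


P = nRT/V = 9.4880 * 8.314 * 661.4980 / 0.1530
= 52181.1002 / 0.1530 = 341052.9425 Pa = 341.0529 kPa

341.0529 kPa


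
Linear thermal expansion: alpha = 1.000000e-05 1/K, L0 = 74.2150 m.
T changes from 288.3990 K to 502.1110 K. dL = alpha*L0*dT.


dT = 213.7120 K
dL = 1.000000e-05 * 74.2150 * 213.7120 = 0.158606 m
L_final = 74.373606 m

dL = 0.158606 m


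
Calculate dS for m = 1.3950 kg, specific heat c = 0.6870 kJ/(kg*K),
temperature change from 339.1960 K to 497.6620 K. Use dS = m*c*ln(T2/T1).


T2/T1 = 1.4672
ln(T2/T1) = 0.3833
dS = 1.3950 * 0.6870 * 0.3833 = 0.3674 kJ/K

0.3674 kJ/K


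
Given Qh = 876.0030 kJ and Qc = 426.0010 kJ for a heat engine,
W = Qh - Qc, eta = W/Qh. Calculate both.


W = 876.0030 - 426.0010 = 450.0020 kJ
eta = 450.0020 / 876.0030 = 0.5137 = 51.3699%

W = 450.0020 kJ, eta = 51.3699%


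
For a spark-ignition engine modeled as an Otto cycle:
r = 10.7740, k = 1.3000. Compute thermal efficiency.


r^(k-1) = 2.0404
eta = 1 - 1/2.0404 = 0.5099 = 50.9898%

50.9898%


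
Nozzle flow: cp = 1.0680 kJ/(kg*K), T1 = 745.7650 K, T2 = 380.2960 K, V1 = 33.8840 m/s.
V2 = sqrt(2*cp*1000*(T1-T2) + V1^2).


dT = 365.4690 K
2*cp*1000*dT = 780641.7840
V1^2 = 1148.1255
V2 = sqrt(781789.9095) = 884.1888 m/s

884.1888 m/s


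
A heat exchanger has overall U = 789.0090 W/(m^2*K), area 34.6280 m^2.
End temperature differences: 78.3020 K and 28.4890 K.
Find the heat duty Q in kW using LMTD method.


LMTD = 49.2683 K
Q = 789.0090 * 34.6280 * 49.2683 = 1346099.7413 W = 1346.0997 kW

1346.0997 kW


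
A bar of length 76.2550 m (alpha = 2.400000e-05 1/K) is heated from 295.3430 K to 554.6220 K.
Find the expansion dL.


dT = 259.2790 K
dL = 2.400000e-05 * 76.2550 * 259.2790 = 0.474512 m
L_final = 76.729512 m

dL = 0.474512 m


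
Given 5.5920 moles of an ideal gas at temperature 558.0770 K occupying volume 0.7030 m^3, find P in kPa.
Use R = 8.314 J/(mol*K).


P = nRT/V = 5.5920 * 8.314 * 558.0770 / 0.7030
= 25946.0534 / 0.7030 = 36907.6150 Pa = 36.9076 kPa

36.9076 kPa
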